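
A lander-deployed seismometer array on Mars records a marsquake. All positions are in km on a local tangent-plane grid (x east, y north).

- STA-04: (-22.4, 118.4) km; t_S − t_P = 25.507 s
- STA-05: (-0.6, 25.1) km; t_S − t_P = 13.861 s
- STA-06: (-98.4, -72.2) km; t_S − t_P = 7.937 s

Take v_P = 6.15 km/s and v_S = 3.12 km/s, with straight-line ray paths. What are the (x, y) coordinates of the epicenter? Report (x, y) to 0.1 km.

Distance from S−P lag: d = Δt · v_P v_S / (v_P − v_S) = Δt · (6.15·3.12)/(6.15−3.12) ≈ 6.3327·Δt.
So d_STA-04 = 161.53, d_STA-05 = 87.78, d_STA-06 = 50.26 km.
Circle about each station: (x + 22.4)² + (y − 118.4)² = 161.53²; (x + 0.6)² + (y − 25.1)² = 87.78²; (x + 98.4)² + (y + 72.2)² = 50.26².
Subtracting pairs of circle equations eliminates x²+y² and gives linear equations (the radical axes):
43.6 x − 186.6 y = 4496.66
-152.0 x − 381.2 y = 23940.95
Solving the 2×2 system: x ≈ -61.2, y ≈ -38.4 km.

(-61.2, -38.4)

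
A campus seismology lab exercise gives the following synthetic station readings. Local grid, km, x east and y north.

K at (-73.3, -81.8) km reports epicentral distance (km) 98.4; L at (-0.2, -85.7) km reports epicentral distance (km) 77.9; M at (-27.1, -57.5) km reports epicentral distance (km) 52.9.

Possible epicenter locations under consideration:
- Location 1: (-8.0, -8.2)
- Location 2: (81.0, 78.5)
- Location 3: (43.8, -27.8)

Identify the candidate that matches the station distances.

For each candidate, compare |candidate − station| to the reported distance:
Location 1: residuals K 0.0, L 0.0, M 0.0 → max 0.0 km
Location 2: residuals K 124.1, L 105.3, M 120.8 → max 124.1 km
Location 3: residuals K 30.6, L 5.2, M 24.0 → max 30.6 km
Only Location 1 has all residuals ≈ 0.

Location 1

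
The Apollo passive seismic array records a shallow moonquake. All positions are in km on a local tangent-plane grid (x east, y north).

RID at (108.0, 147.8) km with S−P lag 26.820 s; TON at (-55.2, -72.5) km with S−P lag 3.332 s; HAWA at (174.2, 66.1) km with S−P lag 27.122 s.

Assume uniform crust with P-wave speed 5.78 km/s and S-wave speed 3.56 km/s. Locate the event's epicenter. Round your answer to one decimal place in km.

Distance from S−P lag: d = Δt · v_P v_S / (v_P − v_S) = Δt · (5.78·3.56)/(5.78−3.56) ≈ 9.2688·Δt.
So d_RID = 248.59, d_TON = 30.88, d_HAWA = 251.39 km.
Circle about each station: (x − 108.0)² + (y − 147.8)² = 248.59²; (x + 55.2)² + (y + 72.5)² = 30.88²; (x − 174.2)² + (y − 66.1)² = 251.39².
Subtracting the RID equation from the TON and HAWA equations removes the quadratic terms:
-326.4 x − 440.6 y = 35637.86
132.4 x − 163.4 y = -193.93
Solving the 2×2 system: x ≈ -52.9, y ≈ -41.7 km.
Check against RID (with the unrounded x, y): √((x − 108.0)²+(y − 147.8)²) = 248.59 ≈ 248.59 km. ✓

x ≈ -52.9 km, y ≈ -41.7 km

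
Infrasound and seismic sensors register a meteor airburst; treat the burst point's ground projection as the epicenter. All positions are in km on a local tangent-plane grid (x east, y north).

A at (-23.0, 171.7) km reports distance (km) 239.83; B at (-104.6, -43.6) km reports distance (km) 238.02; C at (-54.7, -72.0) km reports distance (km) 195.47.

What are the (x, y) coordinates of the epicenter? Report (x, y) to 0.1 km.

131.3 km east, -11.9 km north

Circle about each station: (x + 23.0)² + (y − 171.7)² = 239.83²; (x + 104.6)² + (y + 43.6)² = 238.02²; (x + 54.7)² + (y + 72.0)² = 195.47².
Subtracting pairs of circle equations eliminates x²+y² and gives linear equations (the radical axes):
-163.2 x − 430.6 y = -16302.86
-63.4 x − 487.4 y = -2523.89
Solving the 2×2 system: x ≈ 131.3, y ≈ -11.9 km.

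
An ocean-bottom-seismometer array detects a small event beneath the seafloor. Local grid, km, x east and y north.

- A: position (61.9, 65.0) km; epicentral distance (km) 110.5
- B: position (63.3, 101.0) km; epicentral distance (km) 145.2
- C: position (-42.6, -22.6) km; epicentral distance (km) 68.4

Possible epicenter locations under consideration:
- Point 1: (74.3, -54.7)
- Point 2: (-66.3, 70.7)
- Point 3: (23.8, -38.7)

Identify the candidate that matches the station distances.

For each candidate, compare |candidate − station| to the reported distance:
Point 1: residuals A 9.8, B 10.9, C 52.8 → max 52.8 km
Point 2: residuals A 17.8, B 12.1, C 27.9 → max 27.9 km
Point 3: residuals A 0.0, B 0.0, C 0.1 → max 0.1 km
Only Point 3 has all residuals ≈ 0.

Point 3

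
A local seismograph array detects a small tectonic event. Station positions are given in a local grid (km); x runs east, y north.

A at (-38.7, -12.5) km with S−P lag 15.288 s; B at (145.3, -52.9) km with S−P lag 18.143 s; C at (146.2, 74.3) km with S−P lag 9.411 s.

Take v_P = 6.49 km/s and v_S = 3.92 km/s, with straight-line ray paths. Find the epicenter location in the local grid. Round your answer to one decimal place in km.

(57.9, 104.0)

Distance from S−P lag: d = Δt · v_P v_S / (v_P − v_S) = Δt · (6.49·3.92)/(6.49−3.92) ≈ 9.8991·Δt.
So d_A = 151.34, d_B = 179.60, d_C = 93.16 km.
Circle about each station: (x + 38.7)² + (y + 12.5)² = 151.34²; (x − 145.3)² + (y + 52.9)² = 179.60²; (x − 146.2)² + (y − 74.3)² = 93.16².
Subtracting the A equation from the B and C equations removes the quadratic terms:
368.0 x − 80.8 y = 12904.20
369.8 x + 173.6 y = 39466.00
Solving the 2×2 system: x ≈ 57.9, y ≈ 104.0 km.
Check against A (with the unrounded x, y): √((x + 38.7)²+(y + 12.5)²) = 151.34 ≈ 151.34 km. ✓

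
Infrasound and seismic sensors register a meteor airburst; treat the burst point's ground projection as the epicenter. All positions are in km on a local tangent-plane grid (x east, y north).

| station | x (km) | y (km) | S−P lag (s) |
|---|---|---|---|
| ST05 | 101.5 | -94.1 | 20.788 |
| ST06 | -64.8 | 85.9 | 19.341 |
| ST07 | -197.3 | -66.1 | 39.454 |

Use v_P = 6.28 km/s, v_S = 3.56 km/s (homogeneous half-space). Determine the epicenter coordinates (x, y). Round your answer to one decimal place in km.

Distance from S−P lag: d = Δt · v_P v_S / (v_P − v_S) = Δt · (6.28·3.56)/(6.28−3.56) ≈ 8.2194·Δt.
So d_ST05 = 170.87, d_ST06 = 158.97, d_ST07 = 324.29 km.
Circle about each station: (x − 101.5)² + (y + 94.1)² = 170.87²; (x + 64.8)² + (y − 85.9)² = 158.97²; (x + 197.3)² + (y + 66.1)² = 324.29².
Subtracting the ST05 equation from the ST06 and ST07 equations removes the quadratic terms:
-332.6 x + 360.0 y = -3654.11
-597.6 x + 56.0 y = -51828.01
Solving the 2×2 system: x ≈ 93.9, y ≈ 76.6 km.
Check against ST05 (with the unrounded x, y): √((x − 101.5)²+(y + 94.1)²) = 170.88 ≈ 170.87 km. ✓

93.9 km east, 76.6 km north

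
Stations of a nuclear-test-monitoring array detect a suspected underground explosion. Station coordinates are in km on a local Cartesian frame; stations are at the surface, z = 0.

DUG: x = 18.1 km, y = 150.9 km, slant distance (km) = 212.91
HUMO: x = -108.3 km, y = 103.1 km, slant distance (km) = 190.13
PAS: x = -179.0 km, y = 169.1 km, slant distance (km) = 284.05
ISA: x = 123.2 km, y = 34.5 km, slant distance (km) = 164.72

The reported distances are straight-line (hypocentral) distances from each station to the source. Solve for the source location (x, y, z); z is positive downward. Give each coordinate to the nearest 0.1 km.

x ≈ -11.0 km, y ≈ -59.2 km, depth ≈ 18.5 km

Each station gives a sphere (x−x_i)² + (y−y_i)² + z² = d_i² (stations at z=0).
Subtracting the DUG sphere from HUMO and PAS: z² cancels, leaving linear equations in x and y:
-252.8 x − 95.6 y = 8441.33
-394.2 x + 36.4 y = 2183.66
Solving: x ≈ -11.006, y ≈ -59.196 km (keep extra digits for the depth step; rounded: -11.0, -59.2).
Then from the DUG sphere: z² = 212.91² − (x − 18.1)² − (y − 150.9)² with x = -11.006, y = -59.196, so z ≈ 18.525 ≈ 18.5 km.
Check against ISA (with the unrounded solution): distance 164.72 ≈ 164.72 km. ✓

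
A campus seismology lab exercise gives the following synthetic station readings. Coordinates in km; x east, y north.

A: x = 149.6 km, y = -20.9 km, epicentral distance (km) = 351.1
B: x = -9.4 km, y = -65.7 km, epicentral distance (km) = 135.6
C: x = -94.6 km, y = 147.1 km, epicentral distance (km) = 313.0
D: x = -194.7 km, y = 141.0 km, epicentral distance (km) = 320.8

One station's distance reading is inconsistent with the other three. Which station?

A

Solve using three stations at a time. Using B, C, D (subtract circle equations pairwise → linear system) gives (x, y) ≈ (-101.1, -165.9).
Distances from that point to each station vs reported:
  A: calculated 289.6 vs reported 351.1 → residual 61.5 km
  B: calculated 135.8 vs reported 135.6 → residual 0.2 km
  C: calculated 313.1 vs reported 313.0 → residual 0.1 km
  D: calculated 320.9 vs reported 320.8 → residual 0.1 km
B, C, D are mutually consistent (residuals ≈ 0); A is off by 61.5 km.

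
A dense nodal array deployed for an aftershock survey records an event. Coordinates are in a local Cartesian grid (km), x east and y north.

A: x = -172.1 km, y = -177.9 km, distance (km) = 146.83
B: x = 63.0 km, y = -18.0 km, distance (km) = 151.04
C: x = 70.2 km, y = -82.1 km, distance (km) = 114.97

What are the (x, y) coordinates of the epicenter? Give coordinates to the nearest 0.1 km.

Circle about each station: (x + 172.1)² + (y + 177.9)² = 146.83²; (x − 63.0)² + (y + 18.0)² = 151.04²; (x − 70.2)² + (y + 82.1)² = 114.97².
Subtracting pairs of circle equations eliminates x²+y² and gives linear equations (the radical axes):
470.2 x + 319.8 y = -58227.85
484.6 x + 191.6 y = -41257.42
Solving the 2×2 system: x ≈ -31.4, y ≈ -135.9 km.

-31.4 km east, -135.9 km north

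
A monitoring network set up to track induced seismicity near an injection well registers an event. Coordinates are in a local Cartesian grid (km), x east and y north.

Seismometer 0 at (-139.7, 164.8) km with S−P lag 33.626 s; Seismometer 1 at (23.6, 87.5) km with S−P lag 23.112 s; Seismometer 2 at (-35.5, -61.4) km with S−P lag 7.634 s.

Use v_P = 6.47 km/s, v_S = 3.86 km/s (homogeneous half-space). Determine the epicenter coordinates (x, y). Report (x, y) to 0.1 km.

Distance from S−P lag: d = Δt · v_P v_S / (v_P − v_S) = Δt · (6.47·3.86)/(6.47−3.86) ≈ 9.5687·Δt.
So d_Seismometer 0 = 321.76, d_Seismometer 1 = 221.15, d_Seismometer 2 = 73.05 km.
Circle about each station: (x + 139.7)² + (y − 164.8)² = 321.76²; (x − 23.6)² + (y − 87.5)² = 221.15²; (x + 35.5)² + (y + 61.4)² = 73.05².
Subtracting the Seismometer 0 equation from the Seismometer 1 and Seismometer 2 equations removes the quadratic terms:
326.6 x − 154.6 y = 16160.26
208.4 x − 452.4 y = 56548.28
Solving the 2×2 system: x ≈ -12.4, y ≈ -130.7 km.

(-12.4, -130.7)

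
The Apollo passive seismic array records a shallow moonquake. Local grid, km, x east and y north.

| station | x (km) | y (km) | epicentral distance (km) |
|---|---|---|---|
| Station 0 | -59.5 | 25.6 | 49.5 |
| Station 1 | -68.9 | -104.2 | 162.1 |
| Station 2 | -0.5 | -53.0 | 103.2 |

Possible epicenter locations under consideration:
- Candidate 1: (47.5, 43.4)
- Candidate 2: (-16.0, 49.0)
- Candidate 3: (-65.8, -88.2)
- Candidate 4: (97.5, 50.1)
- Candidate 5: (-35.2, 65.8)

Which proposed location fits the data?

Candidate 2

For each candidate, compare |candidate − station| to the reported distance:
Candidate 1: residuals Station 0 59.0, Station 1 25.9, Station 2 4.5 → max 59.0 km
Candidate 2: residuals Station 0 0.1, Station 1 0.0, Station 2 0.0 → max 0.1 km
Candidate 3: residuals Station 0 64.5, Station 1 145.8, Station 2 29.0 → max 145.8 km
Candidate 4: residuals Station 0 109.4, Station 1 64.8, Station 2 39.0 → max 109.4 km
Candidate 5: residuals Station 0 2.5, Station 1 11.2, Station 2 20.6 → max 20.6 km
Only Candidate 2 has all residuals ≈ 0.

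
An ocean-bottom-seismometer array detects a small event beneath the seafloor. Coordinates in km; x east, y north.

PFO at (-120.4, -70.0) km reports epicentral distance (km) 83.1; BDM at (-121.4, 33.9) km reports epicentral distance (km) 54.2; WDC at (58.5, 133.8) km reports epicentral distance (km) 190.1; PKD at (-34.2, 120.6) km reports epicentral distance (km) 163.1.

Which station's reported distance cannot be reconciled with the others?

Solve using three stations at a time. Using PFO, BDM, WDC (subtract circle equations pairwise → linear system) gives (x, y) ≈ (-78.0, 1.5).
Distances from that point to each station vs reported:
  PFO: calculated 83.1 vs reported 83.1 → residual 0.0 km
  BDM: calculated 54.2 vs reported 54.2 → residual 0.0 km
  WDC: calculated 190.1 vs reported 190.1 → residual 0.0 km
  PKD: calculated 126.9 vs reported 163.1 → residual 36.2 km
PFO, BDM, WDC are mutually consistent (residuals ≈ 0); PKD is off by 36.2 km.

PKD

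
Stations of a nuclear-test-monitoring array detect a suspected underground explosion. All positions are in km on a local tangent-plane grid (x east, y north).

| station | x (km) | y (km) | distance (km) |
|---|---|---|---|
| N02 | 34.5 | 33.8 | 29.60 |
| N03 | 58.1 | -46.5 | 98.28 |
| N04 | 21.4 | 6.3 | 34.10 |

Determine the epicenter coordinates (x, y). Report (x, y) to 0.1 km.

Circle about each station: (x − 34.5)² + (y − 33.8)² = 29.60²; (x − 58.1)² + (y + 46.5)² = 98.28²; (x − 21.4)² + (y − 6.3)² = 34.10².
Subtracting the N02 equation from the N03 and N04 equations removes the quadratic terms:
47.2 x − 160.6 y = -5577.63
-26.2 x − 55.0 y = -2121.69
Solving the 2×2 system: x ≈ 5.0, y ≈ 36.2 km.

(5.0, 36.2)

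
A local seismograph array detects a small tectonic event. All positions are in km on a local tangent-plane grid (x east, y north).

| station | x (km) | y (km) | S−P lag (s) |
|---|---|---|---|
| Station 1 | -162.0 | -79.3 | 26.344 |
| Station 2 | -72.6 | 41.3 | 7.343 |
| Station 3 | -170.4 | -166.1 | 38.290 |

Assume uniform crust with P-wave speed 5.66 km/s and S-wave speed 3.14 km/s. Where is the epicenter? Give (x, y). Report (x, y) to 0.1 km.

Distance from S−P lag: d = Δt · v_P v_S / (v_P − v_S) = Δt · (5.66·3.14)/(5.66−3.14) ≈ 7.0525·Δt.
So d_Station 1 = 185.79, d_Station 2 = 51.79, d_Station 3 = 270.04 km.
Circle about each station: (x + 162.0)² + (y + 79.3)² = 185.79²; (x + 72.6)² + (y − 41.3)² = 51.79²; (x + 170.4)² + (y + 166.1)² = 270.04².
Subtracting pairs of circle equations eliminates x²+y² and gives linear equations (the radical axes):
178.8 x + 241.2 y = 6279.68
-16.8 x − 173.6 y = -14310.80
Solving the 2×2 system: x ≈ -87.5, y ≈ 90.9 km.

(-87.5, 90.9)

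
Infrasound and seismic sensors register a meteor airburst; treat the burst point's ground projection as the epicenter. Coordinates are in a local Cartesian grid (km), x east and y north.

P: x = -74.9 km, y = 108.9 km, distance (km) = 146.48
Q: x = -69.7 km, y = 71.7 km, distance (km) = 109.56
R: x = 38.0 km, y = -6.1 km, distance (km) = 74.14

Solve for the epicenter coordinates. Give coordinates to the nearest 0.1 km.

x ≈ -31.8 km, y ≈ -31.1 km

Circle about each station: (x + 74.9)² + (y − 108.9)² = 146.48²; (x + 69.7)² + (y − 71.7)² = 109.56²; (x − 38.0)² + (y + 6.1)² = 74.14².
Subtracting pairs of circle equations eliminates x²+y² and gives linear equations (the radical axes):
10.4 x − 74.4 y = 1982.76
225.8 x − 230.0 y = -28.36
Solving the 2×2 system: x ≈ -31.8, y ≈ -31.1 km.
Check against P (with the unrounded x, y): √((x + 74.9)²+(y − 108.9)²) = 146.48 ≈ 146.48 km. ✓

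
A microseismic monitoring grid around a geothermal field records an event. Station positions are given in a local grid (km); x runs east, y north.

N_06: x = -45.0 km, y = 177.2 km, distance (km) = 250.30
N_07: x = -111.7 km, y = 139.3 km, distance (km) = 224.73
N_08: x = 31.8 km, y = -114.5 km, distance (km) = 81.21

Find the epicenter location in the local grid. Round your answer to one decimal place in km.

Circle about each station: (x + 45.0)² + (y − 177.2)² = 250.30²; (x + 111.7)² + (y − 139.3)² = 224.73²; (x − 31.8)² + (y + 114.5)² = 81.21².
Subtracting the N_06 equation from the N_07 and N_08 equations removes the quadratic terms:
-133.4 x − 75.8 y = 10603.06
153.6 x − 583.4 y = 36751.68
Solving the 2×2 system: x ≈ -38.0, y ≈ -73.0 km.

x ≈ -38.0 km, y ≈ -73.0 km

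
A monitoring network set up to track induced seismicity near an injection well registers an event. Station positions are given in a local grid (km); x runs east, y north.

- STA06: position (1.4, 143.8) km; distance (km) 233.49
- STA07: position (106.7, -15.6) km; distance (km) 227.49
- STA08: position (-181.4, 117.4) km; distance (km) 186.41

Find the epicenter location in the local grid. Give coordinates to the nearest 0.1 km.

-116.9 km east, -57.5 km north

Circle about each station: (x − 1.4)² + (y − 143.8)² = 233.49²; (x − 106.7)² + (y + 15.6)² = 227.49²; (x + 181.4)² + (y − 117.4)² = 186.41².
Subtracting pairs of circle equations eliminates x²+y² and gives linear equations (the radical axes):
210.6 x − 318.8 y = -6286.27
-365.6 x − 52.8 y = 45777.21
Solving the 2×2 system: x ≈ -116.9, y ≈ -57.5 km.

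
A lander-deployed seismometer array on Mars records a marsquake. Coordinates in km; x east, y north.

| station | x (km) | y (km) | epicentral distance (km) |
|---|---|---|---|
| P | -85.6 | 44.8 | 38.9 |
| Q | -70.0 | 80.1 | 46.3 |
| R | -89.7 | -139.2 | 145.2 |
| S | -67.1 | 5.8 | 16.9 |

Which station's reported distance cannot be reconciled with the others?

Solve using three stations at a time. Using P, R, S (subtract circle equations pairwise → linear system) gives (x, y) ≈ (-84.1, 5.9).
Distances from that point to each station vs reported:
  P: calculated 38.9 vs reported 38.9 → residual 0.0 km
  Q: calculated 75.5 vs reported 46.3 → residual 29.2 km
  R: calculated 145.2 vs reported 145.2 → residual 0.0 km
  S: calculated 17.0 vs reported 16.9 → residual 0.1 km
P, R, S are mutually consistent (residuals ≈ 0); Q is off by 29.2 km.

Q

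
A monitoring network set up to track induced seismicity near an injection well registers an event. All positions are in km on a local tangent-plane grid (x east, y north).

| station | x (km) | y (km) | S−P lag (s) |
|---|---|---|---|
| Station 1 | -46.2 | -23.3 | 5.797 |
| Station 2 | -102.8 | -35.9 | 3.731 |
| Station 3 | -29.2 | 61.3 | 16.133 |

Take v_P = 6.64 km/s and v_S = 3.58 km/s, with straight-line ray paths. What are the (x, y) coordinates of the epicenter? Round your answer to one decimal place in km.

Distance from S−P lag: d = Δt · v_P v_S / (v_P − v_S) = Δt · (6.64·3.58)/(6.64−3.58) ≈ 7.7684·Δt.
So d_Station 1 = 45.03, d_Station 2 = 28.98, d_Station 3 = 125.33 km.
Circle about each station: (x + 46.2)² + (y + 23.3)² = 45.03²; (x + 102.8)² + (y + 35.9)² = 28.98²; (x + 29.2)² + (y − 61.3)² = 125.33².
Subtracting the Station 1 equation from the Station 2 and Station 3 equations removes the quadratic terms:
-113.2 x − 25.2 y = 10367.18
34.0 x + 169.2 y = -11746.91
Solving the 2×2 system: x ≈ -79.7, y ≈ -53.4 km.

(-79.7, -53.4)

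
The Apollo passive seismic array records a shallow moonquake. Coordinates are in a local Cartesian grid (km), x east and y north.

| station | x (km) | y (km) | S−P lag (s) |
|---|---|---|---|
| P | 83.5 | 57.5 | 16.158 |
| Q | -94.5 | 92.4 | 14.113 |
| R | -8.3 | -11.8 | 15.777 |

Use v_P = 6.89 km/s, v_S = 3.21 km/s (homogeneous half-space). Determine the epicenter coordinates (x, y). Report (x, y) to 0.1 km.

Distance from S−P lag: d = Δt · v_P v_S / (v_P − v_S) = Δt · (6.89·3.21)/(6.89−3.21) ≈ 6.0100·Δt.
So d_P = 97.11, d_Q = 84.82, d_R = 94.82 km.
Circle about each station: (x − 83.5)² + (y − 57.5)² = 97.11²; (x + 94.5)² + (y − 92.4)² = 84.82²; (x + 8.3)² + (y + 11.8)² = 94.82².
Subtracting the P equation from the Q and R equations removes the quadratic terms:
-356.0 x + 69.8 y = 9425.43
-183.6 x − 138.6 y = -9630.85
Solving the 2×2 system: x ≈ -10.2, y ≈ 83.0 km.

(-10.2, 83.0)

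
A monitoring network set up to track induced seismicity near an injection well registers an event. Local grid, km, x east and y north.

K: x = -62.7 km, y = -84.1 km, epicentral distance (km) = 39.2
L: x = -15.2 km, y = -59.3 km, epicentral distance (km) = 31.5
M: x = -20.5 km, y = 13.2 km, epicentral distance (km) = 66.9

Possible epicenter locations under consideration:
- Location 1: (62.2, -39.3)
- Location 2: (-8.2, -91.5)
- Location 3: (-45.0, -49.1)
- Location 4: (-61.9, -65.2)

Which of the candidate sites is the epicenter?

For each candidate, compare |candidate − station| to the reported distance:
Location 1: residuals K 93.5, L 48.4, M 31.1 → max 93.5 km
Location 2: residuals K 15.8, L 1.5, M 38.5 → max 38.5 km
Location 3: residuals K 0.0, L 0.0, M 0.0 → max 0.0 km
Location 4: residuals K 20.3, L 15.6, M 21.8 → max 21.8 km
Only Location 3 has all residuals ≈ 0.

Location 3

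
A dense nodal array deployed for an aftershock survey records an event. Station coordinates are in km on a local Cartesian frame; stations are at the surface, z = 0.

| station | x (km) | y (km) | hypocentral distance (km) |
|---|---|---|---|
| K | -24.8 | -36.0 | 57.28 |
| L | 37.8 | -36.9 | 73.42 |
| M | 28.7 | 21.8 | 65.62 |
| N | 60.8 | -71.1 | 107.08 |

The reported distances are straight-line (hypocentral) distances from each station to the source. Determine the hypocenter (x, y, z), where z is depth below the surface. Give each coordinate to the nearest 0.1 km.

(-9.9, -5.0, 45.8)

Each station gives a sphere (x−x_i)² + (y−y_i)² + z² = d_i² (stations at z=0).
Subtracting the K sphere from L and M: z² cancels, leaving linear equations in x and y:
125.2 x − 1.8 y = -1230.09
107.0 x + 115.6 y = -1637.10
Solving: x ≈ -9.897, y ≈ -5.001 km (keep extra digits for the depth step; rounded: -9.9, -5.0).
Then from the K sphere: z² = 57.28² − (x + 24.8)² − (y + 36.0)² with x = -9.897, y = -5.001, so z ≈ 45.804 ≈ 45.8 km.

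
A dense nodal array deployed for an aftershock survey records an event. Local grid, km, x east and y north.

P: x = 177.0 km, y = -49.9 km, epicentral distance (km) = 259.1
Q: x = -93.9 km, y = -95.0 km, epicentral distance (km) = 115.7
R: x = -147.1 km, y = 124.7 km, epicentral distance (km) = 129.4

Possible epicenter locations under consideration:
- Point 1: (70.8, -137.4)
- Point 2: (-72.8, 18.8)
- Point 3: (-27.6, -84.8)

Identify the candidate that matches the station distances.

Point 2

For each candidate, compare |candidate − station| to the reported distance:
Point 1: residuals P 121.5, Q 54.4, R 211.4 → max 211.4 km
Point 2: residuals P 0.0, Q 0.0, R 0.0 → max 0.0 km
Point 3: residuals P 51.5, Q 48.6, R 111.8 → max 111.8 km
Only Point 2 has all residuals ≈ 0.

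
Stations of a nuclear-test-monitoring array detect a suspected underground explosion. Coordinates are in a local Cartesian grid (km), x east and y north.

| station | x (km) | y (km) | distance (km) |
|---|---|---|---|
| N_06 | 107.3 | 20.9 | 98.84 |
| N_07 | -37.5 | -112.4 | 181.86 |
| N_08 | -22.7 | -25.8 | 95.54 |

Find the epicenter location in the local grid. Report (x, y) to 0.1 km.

x ≈ 17.0 km, y ≈ 61.1 km

Circle about each station: (x − 107.3)² + (y − 20.9)² = 98.84²; (x + 37.5)² + (y + 112.4)² = 181.86²; (x + 22.7)² + (y + 25.8)² = 95.54².
Subtracting pairs of circle equations eliminates x²+y² and gives linear equations (the radical axes):
-289.6 x − 266.6 y = -21213.80
-260.0 x − 93.4 y = -10127.72
Solving the 2×2 system: x ≈ 17.0, y ≈ 61.1 km.
Check against N_06 (with the unrounded x, y): √((x − 107.3)²+(y − 20.9)²) = 98.84 ≈ 98.84 km. ✓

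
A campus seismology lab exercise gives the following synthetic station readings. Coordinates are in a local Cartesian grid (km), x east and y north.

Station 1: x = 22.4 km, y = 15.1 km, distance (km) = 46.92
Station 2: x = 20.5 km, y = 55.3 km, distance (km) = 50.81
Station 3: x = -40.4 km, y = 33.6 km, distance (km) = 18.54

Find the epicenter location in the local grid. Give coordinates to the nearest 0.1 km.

-22.6 km east, 28.4 km north

Circle about each station: (x − 22.4)² + (y − 15.1)² = 46.92²; (x − 20.5)² + (y − 55.3)² = 50.81²; (x + 40.4)² + (y − 33.6)² = 18.54².
Subtracting the Station 1 equation from the Station 2 and Station 3 equations removes the quadratic terms:
-3.8 x + 80.4 y = 2368.40
-125.6 x + 37.0 y = 3889.10
Solving the 2×2 system: x ≈ -22.6, y ≈ 28.4 km.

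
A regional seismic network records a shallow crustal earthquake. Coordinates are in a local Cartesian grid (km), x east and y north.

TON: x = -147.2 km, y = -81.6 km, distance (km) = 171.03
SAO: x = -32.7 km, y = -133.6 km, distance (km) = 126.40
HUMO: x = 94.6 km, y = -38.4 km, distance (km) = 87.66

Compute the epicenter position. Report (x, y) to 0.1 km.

(10.2, -14.7)

Circle about each station: (x + 147.2)² + (y + 81.6)² = 171.03²; (x + 32.7)² + (y + 133.6)² = 126.40²; (x − 94.6)² + (y + 38.4)² = 87.66².
Subtracting pairs of circle equations eliminates x²+y² and gives linear equations (the radical axes):
229.0 x − 104.0 y = 3866.15
483.6 x + 86.4 y = 3664.31
Solving the 2×2 system: x ≈ 10.2, y ≈ -14.7 km.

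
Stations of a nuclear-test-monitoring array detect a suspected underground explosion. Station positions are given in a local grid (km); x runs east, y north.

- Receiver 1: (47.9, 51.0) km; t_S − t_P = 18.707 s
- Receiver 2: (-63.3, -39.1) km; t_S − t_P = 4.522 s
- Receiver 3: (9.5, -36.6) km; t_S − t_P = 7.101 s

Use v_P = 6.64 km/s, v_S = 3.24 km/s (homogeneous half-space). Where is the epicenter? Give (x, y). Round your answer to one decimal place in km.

Distance from S−P lag: d = Δt · v_P v_S / (v_P − v_S) = Δt · (6.64·3.24)/(6.64−3.24) ≈ 6.3275·Δt.
So d_Receiver 1 = 118.37, d_Receiver 2 = 28.61, d_Receiver 3 = 44.93 km.
Circle about each station: (x − 47.9)² + (y − 51.0)² = 118.37²; (x + 63.3)² + (y + 39.1)² = 28.61²; (x − 9.5)² + (y + 36.6)² = 44.93².
Subtracting the Receiver 1 equation from the Receiver 2 and Receiver 3 equations removes the quadratic terms:
-222.4 x − 180.2 y = 13833.21
-76.8 x − 175.2 y = 8527.15
Solving the 2×2 system: x ≈ -35.3, y ≈ -33.2 km.

x ≈ -35.3 km, y ≈ -33.2 km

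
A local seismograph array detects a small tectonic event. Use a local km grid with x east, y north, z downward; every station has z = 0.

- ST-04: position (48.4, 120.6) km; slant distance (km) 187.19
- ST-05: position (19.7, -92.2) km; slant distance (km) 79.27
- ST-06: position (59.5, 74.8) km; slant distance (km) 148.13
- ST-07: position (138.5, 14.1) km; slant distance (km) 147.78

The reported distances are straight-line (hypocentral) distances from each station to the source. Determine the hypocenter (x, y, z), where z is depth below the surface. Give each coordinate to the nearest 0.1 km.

x ≈ 25.4 km, y ≈ -52.2 km, depth ≈ 68.2 km

Each station gives a sphere (x−x_i)² + (y−y_i)² + z² = d_i² (stations at z=0).
Subtracting the ST-04 sphere from ST-05 and ST-06: z² cancels, leaving linear equations in x and y:
-57.4 x − 425.6 y = 20758.37
22.2 x − 91.6 y = 5345.97
Solving: x ≈ 25.416, y ≈ -52.202 km (keep extra digits for the depth step; rounded: 25.4, -52.2).
Then from the ST-04 sphere: z² = 187.19² − (x − 48.4)² − (y − 120.6)² with x = 25.416, y = -52.202, so z ≈ 68.200 ≈ 68.2 km.
Check against ST-07 (with the unrounded solution): distance 147.77 ≈ 147.78 km. ✓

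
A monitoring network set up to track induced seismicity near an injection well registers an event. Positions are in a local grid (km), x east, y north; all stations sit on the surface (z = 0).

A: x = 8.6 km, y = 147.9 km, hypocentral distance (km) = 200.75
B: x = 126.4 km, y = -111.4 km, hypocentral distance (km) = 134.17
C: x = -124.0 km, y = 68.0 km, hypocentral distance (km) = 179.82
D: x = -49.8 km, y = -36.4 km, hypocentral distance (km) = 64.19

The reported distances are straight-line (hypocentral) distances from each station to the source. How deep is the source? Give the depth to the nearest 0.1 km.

depth ≈ 22.4 km

Each station gives a sphere (x−x_i)² + (y−y_i)² + z² = d_i² (stations at z=0).
Subtracting the A sphere from B and C: z² cancels, leaving linear equations in x and y:
235.6 x − 518.6 y = 28737.52
-265.2 x − 159.8 y = 6016.96
Solving: x ≈ 8.402, y ≈ -51.597 km (keep extra digits for the depth step; rounded: 8.4, -51.6).
Then from the A sphere: z² = 200.75² − (x − 8.6)² − (y − 147.9)² with x = 8.402, y = -51.597, so z ≈ 22.394 ≈ 22.4 km.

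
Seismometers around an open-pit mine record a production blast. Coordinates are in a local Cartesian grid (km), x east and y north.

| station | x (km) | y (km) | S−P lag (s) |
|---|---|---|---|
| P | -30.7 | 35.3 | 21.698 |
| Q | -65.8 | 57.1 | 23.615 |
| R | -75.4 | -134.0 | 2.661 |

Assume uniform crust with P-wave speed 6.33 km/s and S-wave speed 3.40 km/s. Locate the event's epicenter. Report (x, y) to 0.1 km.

-82.0 km east, -115.6 km north

Distance from S−P lag: d = Δt · v_P v_S / (v_P − v_S) = Δt · (6.33·3.40)/(6.33−3.40) ≈ 7.3454·Δt.
So d_P = 159.38, d_Q = 173.46, d_R = 19.55 km.
Circle about each station: (x + 30.7)² + (y − 35.3)² = 159.38²; (x + 65.8)² + (y − 57.1)² = 173.46²; (x + 75.4)² + (y + 134.0)² = 19.55².
Subtracting pairs of circle equations eliminates x²+y² and gives linear equations (the radical axes):
-70.2 x + 43.6 y = 715.08
-89.4 x − 338.6 y = 46472.36
Solving the 2×2 system: x ≈ -82.0, y ≈ -115.6 km.
Check against P (with the unrounded x, y): √((x + 30.7)²+(y − 35.3)²) = 159.38 ≈ 159.38 km. ✓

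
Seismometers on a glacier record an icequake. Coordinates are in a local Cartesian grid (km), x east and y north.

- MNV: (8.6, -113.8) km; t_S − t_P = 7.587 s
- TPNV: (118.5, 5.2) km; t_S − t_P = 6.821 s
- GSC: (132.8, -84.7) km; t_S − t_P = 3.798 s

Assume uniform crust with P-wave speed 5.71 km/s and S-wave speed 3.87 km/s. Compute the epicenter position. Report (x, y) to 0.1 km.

(89.2, -71.3)

Distance from S−P lag: d = Δt · v_P v_S / (v_P − v_S) = Δt · (5.71·3.87)/(5.71−3.87) ≈ 12.0096·Δt.
So d_MNV = 91.12, d_TPNV = 81.92, d_GSC = 45.61 km.
Circle about each station: (x − 8.6)² + (y + 113.8)² = 91.12²; (x − 118.5)² + (y − 5.2)² = 81.92²; (x − 132.8)² + (y + 84.7)² = 45.61².
Subtracting the MNV equation from the TPNV and GSC equations removes the quadratic terms:
219.8 x + 238.0 y = 2636.86
248.4 x + 58.2 y = 18008.11
Solving the 2×2 system: x ≈ 89.2, y ≈ -71.3 km.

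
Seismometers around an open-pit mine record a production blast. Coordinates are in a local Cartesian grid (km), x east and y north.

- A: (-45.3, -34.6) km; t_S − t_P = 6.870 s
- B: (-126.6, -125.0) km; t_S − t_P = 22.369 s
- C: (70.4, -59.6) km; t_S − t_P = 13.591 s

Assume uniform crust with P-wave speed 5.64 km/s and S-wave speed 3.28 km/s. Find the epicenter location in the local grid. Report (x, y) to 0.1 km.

Distance from S−P lag: d = Δt · v_P v_S / (v_P − v_S) = Δt · (5.64·3.28)/(5.64−3.28) ≈ 7.8386·Δt.
So d_A = 53.85, d_B = 175.34, d_C = 106.54 km.
Circle about each station: (x + 45.3)² + (y + 34.6)² = 53.85²; (x + 126.6)² + (y + 125.0)² = 175.34²; (x − 70.4)² + (y + 59.6)² = 106.54².
Subtracting the A equation from the B and C equations removes the quadratic terms:
-162.6 x − 180.8 y = 559.02
231.4 x − 50.0 y = -3191.88
Solving the 2×2 system: x ≈ -12.1, y ≈ 7.8 km.

-12.1 km east, 7.8 km north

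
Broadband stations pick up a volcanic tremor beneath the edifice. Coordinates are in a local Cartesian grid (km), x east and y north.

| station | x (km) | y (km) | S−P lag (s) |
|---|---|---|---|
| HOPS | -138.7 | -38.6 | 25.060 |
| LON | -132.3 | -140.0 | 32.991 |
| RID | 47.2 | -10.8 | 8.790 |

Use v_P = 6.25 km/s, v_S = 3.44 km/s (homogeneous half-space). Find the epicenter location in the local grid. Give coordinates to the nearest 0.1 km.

Distance from S−P lag: d = Δt · v_P v_S / (v_P − v_S) = Δt · (6.25·3.44)/(6.25−3.44) ≈ 7.6512·Δt.
So d_HOPS = 191.74, d_LON = 252.42, d_RID = 67.25 km.
Circle about each station: (x + 138.7)² + (y + 38.6)² = 191.74²; (x + 132.3)² + (y + 140.0)² = 252.42²; (x − 47.2)² + (y + 10.8)² = 67.25².
Subtracting pairs of circle equations eliminates x²+y² and gives linear equations (the radical axes):
12.8 x − 202.8 y = -10575.99
371.8 x + 55.6 y = 13858.50
Solving the 2×2 system: x ≈ 29.2, y ≈ 54.0 km.
Check against HOPS (with the unrounded x, y): √((x + 138.7)²+(y + 38.6)²) = 191.74 ≈ 191.74 km. ✓

(29.2, 54.0)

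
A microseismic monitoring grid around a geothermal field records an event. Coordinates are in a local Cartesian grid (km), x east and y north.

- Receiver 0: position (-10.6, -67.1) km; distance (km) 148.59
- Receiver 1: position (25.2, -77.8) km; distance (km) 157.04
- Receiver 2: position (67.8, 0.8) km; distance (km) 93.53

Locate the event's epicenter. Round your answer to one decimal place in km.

(16.5, 79.0)

Circle about each station: (x + 10.6)² + (y + 67.1)² = 148.59²; (x − 25.2)² + (y + 77.8)² = 157.04²; (x − 67.8)² + (y − 0.8)² = 93.53².
Subtracting the Receiver 0 equation from the Receiver 1 and Receiver 2 equations removes the quadratic terms:
71.6 x − 21.4 y = -509.46
156.8 x + 135.8 y = 13313.84
Solving the 2×2 system: x ≈ 16.5, y ≈ 79.0 km.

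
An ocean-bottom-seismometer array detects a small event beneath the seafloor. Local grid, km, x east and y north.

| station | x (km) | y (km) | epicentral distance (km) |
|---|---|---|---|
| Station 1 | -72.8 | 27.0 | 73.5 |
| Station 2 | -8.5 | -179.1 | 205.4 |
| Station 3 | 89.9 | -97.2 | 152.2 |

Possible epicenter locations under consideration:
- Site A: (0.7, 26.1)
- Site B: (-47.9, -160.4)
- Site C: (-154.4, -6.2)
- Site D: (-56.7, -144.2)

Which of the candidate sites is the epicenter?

For each candidate, compare |candidate − station| to the reported distance:
Site A: residuals Station 1 0.0, Station 2 0.0, Station 3 0.0 → max 0.0 km
Site B: residuals Station 1 115.5, Station 2 161.8, Station 3 0.6 → max 161.8 km
Site C: residuals Station 1 14.6, Station 2 20.8, Station 3 108.5 → max 108.5 km
Site D: residuals Station 1 98.5, Station 2 145.9, Station 3 1.7 → max 145.9 km
Only Site A has all residuals ≈ 0.

Site A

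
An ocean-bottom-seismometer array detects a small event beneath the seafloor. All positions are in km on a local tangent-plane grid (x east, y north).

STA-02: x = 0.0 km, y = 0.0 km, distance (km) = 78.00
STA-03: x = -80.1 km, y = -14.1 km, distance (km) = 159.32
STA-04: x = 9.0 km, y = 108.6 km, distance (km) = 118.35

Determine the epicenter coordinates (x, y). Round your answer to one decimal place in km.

Circle about each station: x² + y² = 78.00²; (x + 80.1)² + (y + 14.1)² = 159.32²; (x − 9.0)² + (y − 108.6)² = 118.35².
Subtracting the STA-02 equation from the STA-03 and STA-04 equations removes the quadratic terms:
-160.2 x − 28.2 y = -12684.04
18.0 x + 217.2 y = 3952.24
Solving the 2×2 system: x ≈ 77.1, y ≈ 11.8 km.
Check against STA-02 (with the unrounded x, y): √(x²+y²) = 78.00 ≈ 78.00 km. ✓

x ≈ 77.1 km, y ≈ 11.8 km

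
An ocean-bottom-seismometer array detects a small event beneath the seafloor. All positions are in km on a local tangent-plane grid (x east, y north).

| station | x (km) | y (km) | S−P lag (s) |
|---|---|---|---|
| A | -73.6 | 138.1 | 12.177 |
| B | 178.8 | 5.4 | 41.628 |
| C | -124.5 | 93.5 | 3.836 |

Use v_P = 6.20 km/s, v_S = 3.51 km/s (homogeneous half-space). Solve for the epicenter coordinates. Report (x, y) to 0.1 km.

-150.4 km east, 76.4 km north

Distance from S−P lag: d = Δt · v_P v_S / (v_P − v_S) = Δt · (6.20·3.51)/(6.20−3.51) ≈ 8.0900·Δt.
So d_A = 98.51, d_B = 336.77, d_C = 31.03 km.
Circle about each station: (x + 73.6)² + (y − 138.1)² = 98.51²; (x − 178.8)² + (y − 5.4)² = 336.77²; (x + 124.5)² + (y − 93.5)² = 31.03².
Subtracting pairs of circle equations eliminates x²+y² and gives linear equations (the radical axes):
504.8 x − 265.4 y = -96199.78
-101.8 x − 89.2 y = 8495.29
Solving the 2×2 system: x ≈ -150.4, y ≈ 76.4 km.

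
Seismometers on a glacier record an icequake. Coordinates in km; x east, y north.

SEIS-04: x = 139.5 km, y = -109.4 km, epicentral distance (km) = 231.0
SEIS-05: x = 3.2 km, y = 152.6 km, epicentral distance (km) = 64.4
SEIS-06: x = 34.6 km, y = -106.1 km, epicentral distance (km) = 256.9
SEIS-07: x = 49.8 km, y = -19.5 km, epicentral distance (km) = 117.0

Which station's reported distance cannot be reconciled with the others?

SEIS-06

Solve using three stations at a time. Using SEIS-04, SEIS-05, SEIS-07 (subtract circle equations pairwise → linear system) gives (x, y) ≈ (34.9, 96.5).
Distances from that point to each station vs reported:
  SEIS-04: calculated 231.0 vs reported 231.0 → residual 0.0 km
  SEIS-05: calculated 64.4 vs reported 64.4 → residual 0.0 km
  SEIS-06: calculated 202.6 vs reported 256.9 → residual 54.3 km
  SEIS-07: calculated 117.0 vs reported 117.0 → residual 0.0 km
SEIS-04, SEIS-05, SEIS-07 are mutually consistent (residuals ≈ 0); SEIS-06 is off by 54.3 km.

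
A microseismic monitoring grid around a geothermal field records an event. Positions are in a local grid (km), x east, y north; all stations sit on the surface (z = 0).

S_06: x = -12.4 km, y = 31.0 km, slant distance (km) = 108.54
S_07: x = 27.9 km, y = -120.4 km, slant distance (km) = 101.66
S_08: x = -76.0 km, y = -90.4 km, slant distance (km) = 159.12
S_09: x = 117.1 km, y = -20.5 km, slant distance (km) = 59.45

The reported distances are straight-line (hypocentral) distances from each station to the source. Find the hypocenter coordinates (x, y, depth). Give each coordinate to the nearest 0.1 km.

x ≈ 68.9 km, y ≈ -33.2 km, depth ≈ 32.4 km

Each station gives a sphere (x−x_i)² + (y−y_i)² + z² = d_i² (stations at z=0).
Subtracting the S_06 sphere from S_07 and S_08: z² cancels, leaving linear equations in x and y:
80.6 x − 302.8 y = 15605.99
-127.2 x − 242.8 y = -704.84
Solving: x ≈ 68.908, y ≈ -33.197 km (keep extra digits for the depth step; rounded: 68.9, -33.2).
Then from the S_06 sphere: z² = 108.54² − (x + 12.4)² − (y − 31.0)² with x = 68.908, y = -33.197, so z ≈ 32.383 ≈ 32.4 km.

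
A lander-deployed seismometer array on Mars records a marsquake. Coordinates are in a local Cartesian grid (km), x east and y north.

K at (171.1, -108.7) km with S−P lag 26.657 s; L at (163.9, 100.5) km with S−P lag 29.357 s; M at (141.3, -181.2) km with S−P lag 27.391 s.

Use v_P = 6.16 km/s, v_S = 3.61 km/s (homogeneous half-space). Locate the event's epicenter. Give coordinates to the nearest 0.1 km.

Distance from S−P lag: d = Δt · v_P v_S / (v_P − v_S) = Δt · (6.16·3.61)/(6.16−3.61) ≈ 8.7206·Δt.
So d_K = 232.47, d_L = 256.01, d_M = 238.87 km.
Circle about each station: (x − 171.1)² + (y + 108.7)² = 232.47²; (x − 163.9)² + (y − 100.5)² = 256.01²; (x − 141.3)² + (y + 181.2)² = 238.87².
Subtracting pairs of circle equations eliminates x²+y² and gives linear equations (the radical axes):
-14.4 x + 418.4 y = -15626.26
-59.6 x − 145.0 y = 8691.65
Solving the 2×2 system: x ≈ -50.7, y ≈ -39.1 km.

x ≈ -50.7 km, y ≈ -39.1 km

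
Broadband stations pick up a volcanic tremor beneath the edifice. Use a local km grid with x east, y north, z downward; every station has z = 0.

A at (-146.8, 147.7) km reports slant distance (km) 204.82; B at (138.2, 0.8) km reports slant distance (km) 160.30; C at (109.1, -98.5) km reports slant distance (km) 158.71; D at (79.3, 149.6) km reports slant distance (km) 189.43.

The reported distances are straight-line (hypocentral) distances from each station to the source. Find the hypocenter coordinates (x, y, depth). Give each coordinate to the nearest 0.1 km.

Each station gives a sphere (x−x_i)² + (y−y_i)² + z² = d_i² (stations at z=0).
Subtracting the A sphere from B and C: z² cancels, leaving linear equations in x and y:
570.0 x − 293.8 y = -8010.51
511.8 x − 492.4 y = -4998.10
Solving: x ≈ -19.002, y ≈ -9.600 km (keep extra digits for the depth step; rounded: -19.0, -9.6).
Then from the A sphere: z² = 204.82² − (x + 146.8)² − (y − 147.7)² with x = -19.002, y = -9.600, so z ≈ 29.591 ≈ 29.6 km.
Check against D (with the unrounded solution): distance 189.43 ≈ 189.43 km. ✓

x ≈ -19.0 km, y ≈ -9.6 km, depth ≈ 29.6 km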